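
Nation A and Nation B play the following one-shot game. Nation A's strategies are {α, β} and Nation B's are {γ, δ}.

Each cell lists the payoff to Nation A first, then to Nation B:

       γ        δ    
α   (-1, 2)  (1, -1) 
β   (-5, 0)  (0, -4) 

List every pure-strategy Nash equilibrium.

(α, γ)

(α, γ): Nation A gets -1 ≥ -5 from β, and Nation B gets 2 ≥ -1 from δ — Nash equilibrium.
(α, δ): Nation B prefers γ (2 > -1) — not an equilibrium.
(β, γ): Nation A prefers α (-1 > -5) — not an equilibrium.
(β, δ): Nation A prefers α (1 > 0); Nation B prefers γ (0 > -4) — not an equilibrium.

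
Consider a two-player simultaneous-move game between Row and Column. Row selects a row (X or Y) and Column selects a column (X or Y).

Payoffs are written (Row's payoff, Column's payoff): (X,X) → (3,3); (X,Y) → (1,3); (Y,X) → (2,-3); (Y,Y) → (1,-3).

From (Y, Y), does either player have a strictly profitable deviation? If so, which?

Row at (Y, Y) earns 1; deviating to X yields 1 — not better.
Column earns -3; deviating to X yields -3 — not better.
Neither player can strictly improve; the profile is a Nash equilibrium.

Neither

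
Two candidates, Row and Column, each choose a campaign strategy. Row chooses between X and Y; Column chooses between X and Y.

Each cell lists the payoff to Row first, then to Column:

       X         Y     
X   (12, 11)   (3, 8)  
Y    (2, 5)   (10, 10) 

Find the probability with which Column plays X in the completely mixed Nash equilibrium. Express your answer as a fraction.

7/17

Let q be the probability that Column plays X. In a completely mixed equilibrium, Row must be indifferent between X and Y.
Row's expected payoff from X is 12q + 3(1−q); from Y it is 2q + 10(1−q).
Setting these equal: 9q + 3 = −8q + 10, so q = 7/17.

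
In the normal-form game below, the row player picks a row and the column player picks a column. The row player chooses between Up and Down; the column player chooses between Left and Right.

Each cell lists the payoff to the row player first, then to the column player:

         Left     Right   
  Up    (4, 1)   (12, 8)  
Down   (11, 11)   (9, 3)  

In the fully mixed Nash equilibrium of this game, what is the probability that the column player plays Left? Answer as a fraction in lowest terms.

3/10

Let y be the probability that the column player plays Left. In a completely mixed equilibrium, the row player must be indifferent between Up and Down.
The row player's expected payoff from Up is 4y + 12(1−y); from Down it is 11y + 9(1−y).
Setting these equal: −8y + 12 = 2y + 9, so y = 3/10.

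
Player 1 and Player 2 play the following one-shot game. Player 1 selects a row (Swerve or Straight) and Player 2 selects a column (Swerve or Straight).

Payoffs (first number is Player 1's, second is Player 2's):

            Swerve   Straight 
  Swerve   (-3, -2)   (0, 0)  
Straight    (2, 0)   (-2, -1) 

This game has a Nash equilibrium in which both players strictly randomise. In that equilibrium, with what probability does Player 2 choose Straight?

Let c be the probability that Player 2 plays Swerve. In a completely mixed equilibrium, Player 1 must be indifferent between Swerve and Straight.
Player 1's expected payoff from Swerve is −3c; from Straight it is 2c − 2(1−c).
Setting these equal: −3c = 4c − 2, so c = 2/7.
Therefore Player 2 plays Straight with probability 1 − 2/7 = 5/7.

5/7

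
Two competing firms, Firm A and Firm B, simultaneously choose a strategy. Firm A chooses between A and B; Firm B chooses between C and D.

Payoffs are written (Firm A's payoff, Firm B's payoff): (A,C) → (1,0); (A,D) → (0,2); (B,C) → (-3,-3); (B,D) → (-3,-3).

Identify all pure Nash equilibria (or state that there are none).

(A, D)

(A, C): Firm B prefers D (2 > 0) — not an equilibrium.
(A, D): Firm A gets 0 ≥ -3 from B, and Firm B gets 2 ≥ 0 from C — Nash equilibrium.
(B, C): Firm A prefers A (1 > -3) — not an equilibrium.
(B, D): Firm A prefers A (0 > -3) — not an equilibrium.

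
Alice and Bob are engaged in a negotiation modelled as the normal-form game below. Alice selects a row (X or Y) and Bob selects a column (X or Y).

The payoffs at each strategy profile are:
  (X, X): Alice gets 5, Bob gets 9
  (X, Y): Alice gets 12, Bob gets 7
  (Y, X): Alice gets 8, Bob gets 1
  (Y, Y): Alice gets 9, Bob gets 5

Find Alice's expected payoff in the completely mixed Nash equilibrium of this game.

First find q, the probability Bob plays X, from Alice's indifference between X and Y: 5q + 12(1−q) = 8q + 9(1−q), giving q = 1/2.
Since Alice is indifferent in equilibrium, Alice's expected payoff equals the payoff from either row against (1/2, 1/2). Using X: 5(1/2) + 12(1/2) = 17/2.

17/2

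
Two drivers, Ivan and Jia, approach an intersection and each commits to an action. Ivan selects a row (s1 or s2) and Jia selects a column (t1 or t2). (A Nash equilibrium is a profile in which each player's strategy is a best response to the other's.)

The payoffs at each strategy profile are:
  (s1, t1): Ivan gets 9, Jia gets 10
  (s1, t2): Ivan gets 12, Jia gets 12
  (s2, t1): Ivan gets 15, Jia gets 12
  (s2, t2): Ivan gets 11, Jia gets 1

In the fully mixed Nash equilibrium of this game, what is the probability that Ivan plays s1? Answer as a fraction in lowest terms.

Let x be the probability that Ivan plays s1. In a completely mixed equilibrium, Jia must be indifferent between t1 and t2.
Jia's expected payoff from t1 is 10x + 12(1−x); from t2 it is 12x + (1−x).
Setting these equal: −2x + 12 = 11x + 1, so x = 11/13.

11/13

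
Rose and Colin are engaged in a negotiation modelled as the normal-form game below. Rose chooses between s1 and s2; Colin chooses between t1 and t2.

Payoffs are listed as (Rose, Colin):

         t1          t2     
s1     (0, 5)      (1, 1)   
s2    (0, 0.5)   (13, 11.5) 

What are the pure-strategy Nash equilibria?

(s1, t1): Rose gets 0 ≥ 0 from s2, and Colin gets 5 ≥ 1 from t2 — Nash equilibrium.
(s1, t2): Rose prefers s2 (13 > 1); Colin prefers t1 (5 > 1) — not an equilibrium.
(s2, t1): Colin prefers t2 (11.5 > 0.5) — not an equilibrium.
(s2, t2): Rose gets 13 ≥ 1 from s1, and Colin gets 11.5 ≥ 0.5 from t1 — Nash equilibrium.

(s1, t1) and (s2, t2)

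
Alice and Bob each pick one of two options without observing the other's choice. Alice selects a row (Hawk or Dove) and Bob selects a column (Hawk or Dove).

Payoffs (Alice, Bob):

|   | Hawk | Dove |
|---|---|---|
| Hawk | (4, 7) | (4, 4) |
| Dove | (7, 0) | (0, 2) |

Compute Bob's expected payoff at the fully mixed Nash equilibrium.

First find x, the probability Alice plays Hawk, from Bob's indifference between Hawk and Dove: 7x = 4x + 2(1−x), giving x = 2/5.
Since Bob is indifferent in equilibrium, Bob's expected payoff equals the payoff from either column against (2/5, 3/5). Using Hawk: 7(2/5) = 14/5.

14/5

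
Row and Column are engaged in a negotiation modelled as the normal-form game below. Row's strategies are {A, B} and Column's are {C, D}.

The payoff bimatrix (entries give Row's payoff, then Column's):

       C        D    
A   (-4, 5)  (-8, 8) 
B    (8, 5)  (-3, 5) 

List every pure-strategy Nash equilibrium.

(A, C): Row prefers B (8 > -4); Column prefers D (8 > 5) — not an equilibrium.
(A, D): Row prefers B (-3 > -8) — not an equilibrium.
(B, C): Row gets 8 ≥ -4 from A, and Column gets 5 ≥ 5 from D — Nash equilibrium.
(B, D): Row gets -3 ≥ -8 from A, and Column gets 5 ≥ 5 from C — Nash equilibrium.

(B, C) and (B, D)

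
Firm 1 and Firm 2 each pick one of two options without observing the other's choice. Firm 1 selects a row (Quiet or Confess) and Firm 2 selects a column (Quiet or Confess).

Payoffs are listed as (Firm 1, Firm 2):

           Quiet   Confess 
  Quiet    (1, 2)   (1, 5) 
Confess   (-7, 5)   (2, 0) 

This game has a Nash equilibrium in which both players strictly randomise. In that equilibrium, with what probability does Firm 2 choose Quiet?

Let c be the probability that Firm 2 plays Quiet. In a completely mixed equilibrium, Firm 1 must be indifferent between Quiet and Confess.
Firm 1's expected payoff from Quiet is c + (1−c); from Confess it is −7c + 2(1−c).
Setting these equal: 1 = −9c + 2, so c = 1/9.

1/9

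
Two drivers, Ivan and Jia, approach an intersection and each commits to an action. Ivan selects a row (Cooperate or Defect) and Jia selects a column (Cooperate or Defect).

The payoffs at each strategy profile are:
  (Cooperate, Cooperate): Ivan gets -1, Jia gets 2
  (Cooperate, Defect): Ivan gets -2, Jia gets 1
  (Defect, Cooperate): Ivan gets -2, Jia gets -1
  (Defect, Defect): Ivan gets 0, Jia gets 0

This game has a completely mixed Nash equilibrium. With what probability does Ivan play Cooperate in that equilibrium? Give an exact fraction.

Let x be the probability that Ivan plays Cooperate. In a completely mixed equilibrium, Jia must be indifferent between Cooperate and Defect.
Jia's expected payoff from Cooperate is 2x − (1−x); from Defect it is x.
Setting these equal: 3x − 1 = x, so x = 1/2.

1/2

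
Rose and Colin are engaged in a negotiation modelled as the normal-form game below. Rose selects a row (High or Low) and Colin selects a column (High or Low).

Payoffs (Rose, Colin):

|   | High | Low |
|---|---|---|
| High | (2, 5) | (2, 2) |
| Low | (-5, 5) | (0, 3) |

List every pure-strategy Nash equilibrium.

(High, High)

(High, High): Rose gets 2 ≥ -5 from Low, and Colin gets 5 ≥ 2 from Low — Nash equilibrium.
(High, Low): Colin prefers High (5 > 2) — not an equilibrium.
(Low, High): Rose prefers High (2 > -5) — not an equilibrium.
(Low, Low): Rose prefers High (2 > 0); Colin prefers High (5 > 3) — not an equilibrium.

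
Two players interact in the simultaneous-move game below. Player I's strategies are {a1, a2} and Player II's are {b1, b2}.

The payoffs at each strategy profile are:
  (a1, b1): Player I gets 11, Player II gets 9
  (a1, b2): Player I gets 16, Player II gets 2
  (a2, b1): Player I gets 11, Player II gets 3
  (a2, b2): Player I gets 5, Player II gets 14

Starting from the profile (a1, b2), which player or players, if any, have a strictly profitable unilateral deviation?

Player II

Player I at (a1, b2) earns 16; deviating to a2 yields 5 — not better.
Player II earns 2; deviating to b1 yields 9 — a strict improvement.
Only Player II has a strictly profitable deviation.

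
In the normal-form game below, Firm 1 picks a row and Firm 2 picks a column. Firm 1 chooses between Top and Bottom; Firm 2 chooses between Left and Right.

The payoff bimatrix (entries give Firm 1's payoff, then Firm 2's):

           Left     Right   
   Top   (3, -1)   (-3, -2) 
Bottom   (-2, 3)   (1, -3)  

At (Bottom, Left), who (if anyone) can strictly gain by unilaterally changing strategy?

Firm 1

Firm 1 at (Bottom, Left) earns -2; deviating to Top yields 3 — a strict improvement.
Firm 2 earns 3; deviating to Right yields -3 — not better.
Only Firm 1 has a strictly profitable deviation.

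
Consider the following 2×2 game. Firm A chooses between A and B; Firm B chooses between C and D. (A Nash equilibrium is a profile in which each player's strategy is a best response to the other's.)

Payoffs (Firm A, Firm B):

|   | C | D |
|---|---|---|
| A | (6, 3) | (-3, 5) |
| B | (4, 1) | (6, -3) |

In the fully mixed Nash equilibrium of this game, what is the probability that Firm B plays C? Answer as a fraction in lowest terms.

Let y be the probability that Firm B plays C. In a completely mixed equilibrium, Firm A must be indifferent between A and B.
Firm A's expected payoff from A is 6y − 3(1−y); from B it is 4y + 6(1−y).
Setting these equal: 9y − 3 = −2y + 6, so y = 9/11.

9/11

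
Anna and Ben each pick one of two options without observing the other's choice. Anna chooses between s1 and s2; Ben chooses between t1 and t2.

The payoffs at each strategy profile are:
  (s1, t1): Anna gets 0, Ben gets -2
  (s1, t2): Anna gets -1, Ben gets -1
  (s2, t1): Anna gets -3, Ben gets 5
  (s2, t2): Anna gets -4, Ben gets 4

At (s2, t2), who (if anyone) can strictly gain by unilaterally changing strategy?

Anna at (s2, t2) earns -4; deviating to s1 yields -1 — a strict improvement.
Ben earns 4; deviating to t1 yields 5 — a strict improvement.
Both Anna and Ben have strictly profitable deviations.

Both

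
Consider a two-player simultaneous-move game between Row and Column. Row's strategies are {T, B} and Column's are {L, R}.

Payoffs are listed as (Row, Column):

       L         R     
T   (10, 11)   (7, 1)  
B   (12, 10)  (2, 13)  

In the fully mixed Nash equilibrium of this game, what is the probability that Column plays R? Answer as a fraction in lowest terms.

Let q be the probability that Column plays L. In a completely mixed equilibrium, Row must be indifferent between T and B.
Row's expected payoff from T is 10q + 7(1−q); from B it is 12q + 2(1−q).
Setting these equal: 3q + 7 = 10q + 2, so q = 5/7.
Therefore Column plays R with probability 1 − 5/7 = 2/7.

2/7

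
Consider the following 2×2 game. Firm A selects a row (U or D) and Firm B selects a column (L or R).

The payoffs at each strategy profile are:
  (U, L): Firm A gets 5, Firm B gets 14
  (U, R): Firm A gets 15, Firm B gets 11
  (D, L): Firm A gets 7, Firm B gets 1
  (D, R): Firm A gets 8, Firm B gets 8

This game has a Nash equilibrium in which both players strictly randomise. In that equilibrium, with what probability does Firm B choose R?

Let c be the probability that Firm B plays L. In a completely mixed equilibrium, Firm A must be indifferent between U and D.
Firm A's expected payoff from U is 5c + 15(1−c); from D it is 7c + 8(1−c).
Setting these equal: −10c + 15 = −c + 8, so c = 7/9.
Therefore Firm B plays R with probability 1 − 7/9 = 2/9.

2/9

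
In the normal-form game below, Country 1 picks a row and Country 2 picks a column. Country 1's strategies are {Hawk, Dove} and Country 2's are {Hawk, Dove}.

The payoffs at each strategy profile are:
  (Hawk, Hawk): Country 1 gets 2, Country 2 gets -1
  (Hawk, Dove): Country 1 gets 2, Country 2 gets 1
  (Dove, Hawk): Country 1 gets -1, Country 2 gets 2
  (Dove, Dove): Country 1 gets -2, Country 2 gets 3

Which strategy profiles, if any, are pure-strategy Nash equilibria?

(Hawk, Dove)

(Hawk, Hawk): Country 2 prefers Dove (1 > -1) — not an equilibrium.
(Hawk, Dove): Country 1 gets 2 ≥ -2 from Dove, and Country 2 gets 1 ≥ -1 from Hawk — Nash equilibrium.
(Dove, Hawk): Country 1 prefers Hawk (2 > -1); Country 2 prefers Dove (3 > 2) — not an equilibrium.
(Dove, Dove): Country 1 prefers Hawk (2 > -2) — not an equilibrium.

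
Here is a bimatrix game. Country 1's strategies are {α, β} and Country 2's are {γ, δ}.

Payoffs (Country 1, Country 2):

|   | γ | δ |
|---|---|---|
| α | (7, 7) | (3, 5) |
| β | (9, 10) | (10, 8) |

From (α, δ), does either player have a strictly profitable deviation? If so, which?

Both

Country 1 at (α, δ) earns 3; deviating to β yields 10 — a strict improvement.
Country 2 earns 5; deviating to γ yields 7 — a strict improvement.
Both Country 1 and Country 2 have strictly profitable deviations.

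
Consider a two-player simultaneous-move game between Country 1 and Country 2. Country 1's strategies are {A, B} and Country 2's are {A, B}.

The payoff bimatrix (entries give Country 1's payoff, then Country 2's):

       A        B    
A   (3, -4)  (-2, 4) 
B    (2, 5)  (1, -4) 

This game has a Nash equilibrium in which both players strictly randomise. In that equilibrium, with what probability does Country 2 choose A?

Let q be the probability that Country 2 plays A. In a completely mixed equilibrium, Country 1 must be indifferent between A and B.
Country 1's expected payoff from A is 3q − 2(1−q); from B it is 2q + (1−q).
Setting these equal: 5q − 2 = q + 1, so q = 3/4.

3/4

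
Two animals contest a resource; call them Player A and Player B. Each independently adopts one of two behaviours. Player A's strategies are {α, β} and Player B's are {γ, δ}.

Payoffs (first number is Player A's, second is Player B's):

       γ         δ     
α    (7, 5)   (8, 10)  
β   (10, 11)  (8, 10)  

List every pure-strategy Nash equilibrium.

(α, δ) and (β, γ)

(α, γ): Player A prefers β (10 > 7); Player B prefers δ (10 > 5) — not an equilibrium.
(α, δ): Player A gets 8 ≥ 8 from β, and Player B gets 10 ≥ 5 from γ — Nash equilibrium.
(β, γ): Player A gets 10 ≥ 7 from α, and Player B gets 11 ≥ 10 from δ — Nash equilibrium.
(β, δ): Player B prefers γ (11 > 10) — not an equilibrium.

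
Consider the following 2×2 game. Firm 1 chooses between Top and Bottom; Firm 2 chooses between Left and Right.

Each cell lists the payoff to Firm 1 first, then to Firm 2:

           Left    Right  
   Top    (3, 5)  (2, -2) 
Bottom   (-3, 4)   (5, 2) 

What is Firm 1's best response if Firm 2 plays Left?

Top

Against Left, Firm 1 earns 3 from Top and -3 from Bottom.
So Top is the best response.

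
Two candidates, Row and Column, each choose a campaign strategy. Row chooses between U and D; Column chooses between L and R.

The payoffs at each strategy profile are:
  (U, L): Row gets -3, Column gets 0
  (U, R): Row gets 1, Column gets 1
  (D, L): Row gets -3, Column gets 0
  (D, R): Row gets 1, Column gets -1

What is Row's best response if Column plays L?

Against L, Row earns -3 from U and -3 from D.
So either strategy is a best response.

either — both U and D are best responses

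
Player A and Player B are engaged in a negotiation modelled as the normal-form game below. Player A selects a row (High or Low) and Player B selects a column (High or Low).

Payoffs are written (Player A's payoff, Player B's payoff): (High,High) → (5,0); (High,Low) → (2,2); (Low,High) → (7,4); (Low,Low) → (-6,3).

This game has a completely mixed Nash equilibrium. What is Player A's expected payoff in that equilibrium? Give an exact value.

22/5

First find q, the probability Player B plays High, from Player A's indifference between High and Low: 5q + 2(1−q) = 7q − 6(1−q), giving q = 4/5.
Since Player A is indifferent in equilibrium, Player A's expected payoff equals the payoff from either row against (4/5, 1/5). Using High: 5(4/5) + 2(1/5) = 22/5.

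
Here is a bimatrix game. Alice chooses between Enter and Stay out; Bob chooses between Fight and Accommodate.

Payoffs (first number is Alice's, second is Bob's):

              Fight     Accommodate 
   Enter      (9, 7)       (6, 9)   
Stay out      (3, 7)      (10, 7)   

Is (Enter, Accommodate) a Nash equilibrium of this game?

At (Enter, Accommodate), Alice earns 6; switching to Stay out would give 10, so Alice would deviate.
Bob earns 9; switching to Fight would give 7, so Bob has no profitable deviation.
Since at least one player can profitably deviate, this is not a Nash equilibrium.

No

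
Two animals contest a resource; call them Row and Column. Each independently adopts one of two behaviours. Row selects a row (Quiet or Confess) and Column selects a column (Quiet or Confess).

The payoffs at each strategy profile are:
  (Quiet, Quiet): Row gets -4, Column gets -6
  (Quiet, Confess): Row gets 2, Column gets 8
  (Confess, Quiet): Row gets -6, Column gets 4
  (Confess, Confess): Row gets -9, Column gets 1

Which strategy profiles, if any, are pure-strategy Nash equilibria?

(Quiet, Confess)

(Quiet, Quiet): Column prefers Confess (8 > -6) — not an equilibrium.
(Quiet, Confess): Row gets 2 ≥ -9 from Confess, and Column gets 8 ≥ -6 from Quiet — Nash equilibrium.
(Confess, Quiet): Row prefers Quiet (-4 > -6) — not an equilibrium.
(Confess, Confess): Row prefers Quiet (2 > -9); Column prefers Quiet (4 > 1) — not an equilibrium.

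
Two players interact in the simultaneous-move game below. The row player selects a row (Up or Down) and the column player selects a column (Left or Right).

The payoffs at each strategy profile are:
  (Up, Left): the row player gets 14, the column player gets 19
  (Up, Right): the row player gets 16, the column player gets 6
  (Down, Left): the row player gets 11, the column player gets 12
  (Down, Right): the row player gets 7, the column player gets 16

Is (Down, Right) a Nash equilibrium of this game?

At (Down, Right), the row player earns 7; switching to Up would give 16, so the row player would deviate.
The column player earns 16; switching to Left would give 12, so the column player has no profitable deviation.
Since at least one player can profitably deviate, this is not a Nash equilibrium.

No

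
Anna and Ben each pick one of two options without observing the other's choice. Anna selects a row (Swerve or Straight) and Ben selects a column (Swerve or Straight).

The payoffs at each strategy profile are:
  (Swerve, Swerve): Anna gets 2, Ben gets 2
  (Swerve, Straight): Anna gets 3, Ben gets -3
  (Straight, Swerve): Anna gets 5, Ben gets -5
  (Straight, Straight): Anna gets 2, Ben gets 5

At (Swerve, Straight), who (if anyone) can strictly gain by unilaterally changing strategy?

Anna at (Swerve, Straight) earns 3; deviating to Straight yields 2 — not better.
Ben earns -3; deviating to Swerve yields 2 — a strict improvement.
Only Ben has a strictly profitable deviation.

Ben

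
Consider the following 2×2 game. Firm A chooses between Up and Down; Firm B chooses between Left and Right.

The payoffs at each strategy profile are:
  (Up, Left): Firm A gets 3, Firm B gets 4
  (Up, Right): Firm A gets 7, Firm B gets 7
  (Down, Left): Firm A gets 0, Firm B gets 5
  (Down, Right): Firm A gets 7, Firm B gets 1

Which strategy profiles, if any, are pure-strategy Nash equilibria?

(Up, Left): Firm B prefers Right (7 > 4) — not an equilibrium.
(Up, Right): Firm A gets 7 ≥ 7 from Down, and Firm B gets 7 ≥ 4 from Left — Nash equilibrium.
(Down, Left): Firm A prefers Up (3 > 0) — not an equilibrium.
(Down, Right): Firm B prefers Left (5 > 1) — not an equilibrium.

(Up, Right)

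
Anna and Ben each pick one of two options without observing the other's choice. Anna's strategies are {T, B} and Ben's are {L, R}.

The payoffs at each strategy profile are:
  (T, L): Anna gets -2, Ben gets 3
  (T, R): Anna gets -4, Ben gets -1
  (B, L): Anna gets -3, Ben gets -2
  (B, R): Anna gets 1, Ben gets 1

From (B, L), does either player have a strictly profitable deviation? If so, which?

Both

Anna at (B, L) earns -3; deviating to T yields -2 — a strict improvement.
Ben earns -2; deviating to R yields 1 — a strict improvement.
Both Anna and Ben have strictly profitable deviations.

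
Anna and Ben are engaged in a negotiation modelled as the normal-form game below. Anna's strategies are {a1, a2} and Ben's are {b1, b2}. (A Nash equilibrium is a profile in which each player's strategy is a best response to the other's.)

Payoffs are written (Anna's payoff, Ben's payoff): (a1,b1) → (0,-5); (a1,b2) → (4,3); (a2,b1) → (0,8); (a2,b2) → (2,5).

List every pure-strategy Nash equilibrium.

(a1, b2) and (a2, b1)

(a1, b1): Ben prefers b2 (3 > -5) — not an equilibrium.
(a1, b2): Anna gets 4 ≥ 2 from a2, and Ben gets 3 ≥ -5 from b1 — Nash equilibrium.
(a2, b1): Anna gets 0 ≥ 0 from a1, and Ben gets 8 ≥ 5 from b2 — Nash equilibrium.
(a2, b2): Anna prefers a1 (4 > 2); Ben prefers b1 (8 > 5) — not an equilibrium.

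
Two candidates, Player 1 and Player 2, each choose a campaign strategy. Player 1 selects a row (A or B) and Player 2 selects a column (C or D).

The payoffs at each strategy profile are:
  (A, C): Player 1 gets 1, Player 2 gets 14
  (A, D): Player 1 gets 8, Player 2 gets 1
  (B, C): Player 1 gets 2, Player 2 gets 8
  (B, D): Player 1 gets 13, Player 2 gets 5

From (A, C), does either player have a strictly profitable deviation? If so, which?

Player 1

Player 1 at (A, C) earns 1; deviating to B yields 2 — a strict improvement.
Player 2 earns 14; deviating to D yields 1 — not better.
Only Player 1 has a strictly profitable deviation.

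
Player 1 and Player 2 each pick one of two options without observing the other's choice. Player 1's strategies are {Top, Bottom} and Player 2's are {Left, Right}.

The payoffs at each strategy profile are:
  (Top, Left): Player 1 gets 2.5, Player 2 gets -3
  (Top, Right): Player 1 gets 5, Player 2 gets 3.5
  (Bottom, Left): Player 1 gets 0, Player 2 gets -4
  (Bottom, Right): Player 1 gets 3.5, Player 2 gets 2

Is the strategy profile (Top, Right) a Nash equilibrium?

Yes

At (Top, Right), Player 1 earns 5; switching to Bottom would give 3.5, so Player 1 has no profitable deviation.
Player 2 earns 3.5; switching to Left would give -3, so Player 2 has no profitable deviation.
Neither player can gain by a unilateral deviation, so this profile is a Nash equilibrium.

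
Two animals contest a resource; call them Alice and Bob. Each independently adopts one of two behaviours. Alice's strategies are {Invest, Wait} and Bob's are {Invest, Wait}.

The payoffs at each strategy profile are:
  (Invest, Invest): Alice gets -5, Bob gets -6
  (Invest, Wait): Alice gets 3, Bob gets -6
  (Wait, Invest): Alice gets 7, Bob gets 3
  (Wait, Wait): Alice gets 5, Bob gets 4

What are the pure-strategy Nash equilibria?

(Wait, Wait)

(Invest, Invest): Alice prefers Wait (7 > -5) — not an equilibrium.
(Invest, Wait): Alice prefers Wait (5 > 3) — not an equilibrium.
(Wait, Invest): Bob prefers Wait (4 > 3) — not an equilibrium.
(Wait, Wait): Alice gets 5 ≥ 3 from Invest, and Bob gets 4 ≥ 3 from Invest — Nash equilibrium.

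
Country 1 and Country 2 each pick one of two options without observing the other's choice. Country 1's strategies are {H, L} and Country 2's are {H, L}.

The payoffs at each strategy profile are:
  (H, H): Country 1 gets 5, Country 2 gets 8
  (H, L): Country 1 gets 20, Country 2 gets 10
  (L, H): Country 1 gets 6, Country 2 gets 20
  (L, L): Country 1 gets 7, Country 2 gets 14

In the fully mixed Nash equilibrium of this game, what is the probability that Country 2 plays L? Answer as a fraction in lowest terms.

Let c be the probability that Country 2 plays H. In a completely mixed equilibrium, Country 1 must be indifferent between H and L.
Country 1's expected payoff from H is 5c + 20(1−c); from L it is 6c + 7(1−c).
Setting these equal: −15c + 20 = −c + 7, so c = 13/14.
Therefore Country 2 plays L with probability 1 − 13/14 = 1/14.

1/14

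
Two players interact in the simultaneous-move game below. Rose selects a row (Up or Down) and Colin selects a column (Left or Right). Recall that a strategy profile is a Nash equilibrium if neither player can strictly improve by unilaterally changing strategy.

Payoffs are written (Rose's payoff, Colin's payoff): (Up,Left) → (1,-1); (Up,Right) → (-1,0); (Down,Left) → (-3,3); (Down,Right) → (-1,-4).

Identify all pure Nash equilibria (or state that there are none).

(Up, Left): Colin prefers Right (0 > -1) — not an equilibrium.
(Up, Right): Rose gets -1 ≥ -1 from Down, and Colin gets 0 ≥ -1 from Left — Nash equilibrium.
(Down, Left): Rose prefers Up (1 > -3) — not an equilibrium.
(Down, Right): Colin prefers Left (3 > -4) — not an equilibrium.

(Up, Right)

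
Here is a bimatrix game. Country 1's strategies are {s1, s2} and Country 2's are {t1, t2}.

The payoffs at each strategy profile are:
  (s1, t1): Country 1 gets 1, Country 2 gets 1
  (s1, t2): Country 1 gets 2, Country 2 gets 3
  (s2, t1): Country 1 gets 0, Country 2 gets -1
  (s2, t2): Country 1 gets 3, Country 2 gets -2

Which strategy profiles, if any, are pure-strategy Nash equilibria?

(s1, t1): Country 2 prefers t2 (3 > 1) — not an equilibrium.
(s1, t2): Country 1 prefers s2 (3 > 2) — not an equilibrium.
(s2, t1): Country 1 prefers s1 (1 > 0) — not an equilibrium.
(s2, t2): Country 2 prefers t1 (-1 > -2) — not an equilibrium.

none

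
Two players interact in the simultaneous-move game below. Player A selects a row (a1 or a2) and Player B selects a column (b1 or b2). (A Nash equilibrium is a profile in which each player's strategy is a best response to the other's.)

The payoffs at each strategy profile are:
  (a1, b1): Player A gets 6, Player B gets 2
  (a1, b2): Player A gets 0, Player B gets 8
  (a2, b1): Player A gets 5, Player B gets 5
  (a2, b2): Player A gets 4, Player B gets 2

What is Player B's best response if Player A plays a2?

b1

Against a2, Player B earns 5 from b1 and 2 from b2.
So b1 is the best response.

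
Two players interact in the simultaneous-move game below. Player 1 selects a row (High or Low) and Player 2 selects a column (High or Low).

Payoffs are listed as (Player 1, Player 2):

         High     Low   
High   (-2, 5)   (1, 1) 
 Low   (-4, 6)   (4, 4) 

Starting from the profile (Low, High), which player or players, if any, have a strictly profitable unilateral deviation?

Player 1 at (Low, High) earns -4; deviating to High yields -2 — a strict improvement.
Player 2 earns 6; deviating to Low yields 4 — not better.
Only Player 1 has a strictly profitable deviation.

Player 1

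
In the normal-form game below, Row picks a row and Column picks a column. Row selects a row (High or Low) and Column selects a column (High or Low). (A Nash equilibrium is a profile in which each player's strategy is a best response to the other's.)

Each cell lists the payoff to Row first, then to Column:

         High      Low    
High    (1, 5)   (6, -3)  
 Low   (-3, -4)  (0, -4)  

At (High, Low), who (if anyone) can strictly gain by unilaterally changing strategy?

Column

Row at (High, Low) earns 6; deviating to Low yields 0 — not better.
Column earns -3; deviating to High yields 5 — a strict improvement.
Only Column has a strictly profitable deviation.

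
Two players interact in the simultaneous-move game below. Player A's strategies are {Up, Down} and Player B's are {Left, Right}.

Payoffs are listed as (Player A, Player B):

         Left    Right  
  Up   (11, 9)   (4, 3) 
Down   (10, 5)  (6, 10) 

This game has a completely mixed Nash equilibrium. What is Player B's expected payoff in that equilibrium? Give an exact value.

First find x, the probability Player A plays Up, from Player B's indifference between Left and Right: 9x + 5(1−x) = 3x + 10(1−x), giving x = 5/11.
Since Player B is indifferent in equilibrium, Player B's expected payoff equals the payoff from either column against (5/11, 6/11). Using Left: 9(5/11) + 5(6/11) = 75/11.

75/11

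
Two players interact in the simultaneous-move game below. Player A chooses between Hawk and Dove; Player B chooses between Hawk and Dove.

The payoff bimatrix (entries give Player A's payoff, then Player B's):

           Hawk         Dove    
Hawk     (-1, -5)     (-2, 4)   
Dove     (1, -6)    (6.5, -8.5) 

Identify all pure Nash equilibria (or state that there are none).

(Dove, Hawk)

(Hawk, Hawk): Player A prefers Dove (1 > -1); Player B prefers Dove (4 > -5) — not an equilibrium.
(Hawk, Dove): Player A prefers Dove (6.5 > -2) — not an equilibrium.
(Dove, Hawk): Player A gets 1 ≥ -1 from Hawk, and Player B gets -6 ≥ -8.5 from Dove — Nash equilibrium.
(Dove, Dove): Player B prefers Hawk (-6 > -8.5) — not an equilibrium.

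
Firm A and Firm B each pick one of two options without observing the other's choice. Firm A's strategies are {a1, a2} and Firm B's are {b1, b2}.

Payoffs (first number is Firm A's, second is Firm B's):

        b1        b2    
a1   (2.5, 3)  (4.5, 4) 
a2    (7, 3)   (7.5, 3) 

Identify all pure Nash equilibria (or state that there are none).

(a2, b1) and (a2, b2)

(a1, b1): Firm A prefers a2 (7 > 2.5); Firm B prefers b2 (4 > 3) — not an equilibrium.
(a1, b2): Firm A prefers a2 (7.5 > 4.5) — not an equilibrium.
(a2, b1): Firm A gets 7 ≥ 2.5 from a1, and Firm B gets 3 ≥ 3 from b2 — Nash equilibrium.
(a2, b2): Firm A gets 7.5 ≥ 4.5 from a1, and Firm B gets 3 ≥ 3 from b1 — Nash equilibrium.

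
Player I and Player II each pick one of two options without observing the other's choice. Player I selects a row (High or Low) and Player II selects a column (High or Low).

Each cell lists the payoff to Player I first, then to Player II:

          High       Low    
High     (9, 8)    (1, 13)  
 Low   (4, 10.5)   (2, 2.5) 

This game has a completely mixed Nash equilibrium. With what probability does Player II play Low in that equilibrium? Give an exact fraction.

Let q be the probability that Player II plays High. In a completely mixed equilibrium, Player I must be indifferent between High and Low.
Player I's expected payoff from High is 9q + (1−q); from Low it is 4q + 2(1−q).
Setting these equal: 8q + 1 = 2q + 2, so q = 1/6.
Therefore Player II plays Low with probability 1 − 1/6 = 5/6.

5/6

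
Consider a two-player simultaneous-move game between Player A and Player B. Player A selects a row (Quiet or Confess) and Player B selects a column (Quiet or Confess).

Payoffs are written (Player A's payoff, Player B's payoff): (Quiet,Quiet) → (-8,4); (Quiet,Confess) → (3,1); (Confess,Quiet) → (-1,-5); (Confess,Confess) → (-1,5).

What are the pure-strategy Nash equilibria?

(Quiet, Quiet): Player A prefers Confess (-1 > -8) — not an equilibrium.
(Quiet, Confess): Player B prefers Quiet (4 > 1) — not an equilibrium.
(Confess, Quiet): Player B prefers Confess (5 > -5) — not an equilibrium.
(Confess, Confess): Player A prefers Quiet (3 > -1) — not an equilibrium.

none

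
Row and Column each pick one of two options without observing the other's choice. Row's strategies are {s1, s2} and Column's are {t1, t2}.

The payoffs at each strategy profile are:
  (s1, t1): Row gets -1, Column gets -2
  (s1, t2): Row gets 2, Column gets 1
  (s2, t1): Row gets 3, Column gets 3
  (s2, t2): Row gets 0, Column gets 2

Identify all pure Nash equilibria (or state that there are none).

(s1, t2) and (s2, t1)

(s1, t1): Row prefers s2 (3 > -1); Column prefers t2 (1 > -2) — not an equilibrium.
(s1, t2): Row gets 2 ≥ 0 from s2, and Column gets 1 ≥ -2 from t1 — Nash equilibrium.
(s2, t1): Row gets 3 ≥ -1 from s1, and Column gets 3 ≥ 2 from t2 — Nash equilibrium.
(s2, t2): Row prefers s1 (2 > 0); Column prefers t1 (3 > 2) — not an equilibrium.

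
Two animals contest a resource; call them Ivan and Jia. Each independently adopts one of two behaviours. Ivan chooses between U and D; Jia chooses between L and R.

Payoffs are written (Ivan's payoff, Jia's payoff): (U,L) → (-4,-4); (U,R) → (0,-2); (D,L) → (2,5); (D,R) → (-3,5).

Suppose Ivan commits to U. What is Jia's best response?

Against U, Jia earns -4 from L and -2 from R.
So R is the best response.

R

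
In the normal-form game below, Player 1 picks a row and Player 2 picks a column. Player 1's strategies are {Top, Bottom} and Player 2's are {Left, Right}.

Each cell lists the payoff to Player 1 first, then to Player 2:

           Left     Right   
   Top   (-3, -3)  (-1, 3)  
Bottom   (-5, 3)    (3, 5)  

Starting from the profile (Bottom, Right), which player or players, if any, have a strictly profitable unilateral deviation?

Player 1 at (Bottom, Right) earns 3; deviating to Top yields -1 — not better.
Player 2 earns 5; deviating to Left yields 3 — not better.
Neither player can strictly improve; the profile is a Nash equilibrium.

Neither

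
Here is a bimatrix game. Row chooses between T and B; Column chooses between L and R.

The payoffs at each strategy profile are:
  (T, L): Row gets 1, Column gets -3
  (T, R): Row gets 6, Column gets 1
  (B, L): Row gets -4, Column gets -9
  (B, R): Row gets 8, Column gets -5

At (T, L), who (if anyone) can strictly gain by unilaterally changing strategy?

Column

Row at (T, L) earns 1; deviating to B yields -4 — not better.
Column earns -3; deviating to R yields 1 — a strict improvement.
Only Column has a strictly profitable deviation.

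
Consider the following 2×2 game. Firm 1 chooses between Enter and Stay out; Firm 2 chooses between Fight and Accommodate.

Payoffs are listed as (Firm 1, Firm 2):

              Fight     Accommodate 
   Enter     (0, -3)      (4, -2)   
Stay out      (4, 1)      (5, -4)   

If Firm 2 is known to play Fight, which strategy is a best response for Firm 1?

Against Fight, Firm 1 earns 0 from Enter and 4 from Stay out.
So Stay out is the best response.

Stay out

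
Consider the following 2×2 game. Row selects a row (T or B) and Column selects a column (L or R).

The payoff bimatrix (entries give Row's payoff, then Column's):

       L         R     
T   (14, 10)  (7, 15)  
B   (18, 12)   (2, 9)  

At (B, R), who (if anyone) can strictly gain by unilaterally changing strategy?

Both

Row at (B, R) earns 2; deviating to T yields 7 — a strict improvement.
Column earns 9; deviating to L yields 12 — a strict improvement.
Both Row and Column have strictly profitable deviations.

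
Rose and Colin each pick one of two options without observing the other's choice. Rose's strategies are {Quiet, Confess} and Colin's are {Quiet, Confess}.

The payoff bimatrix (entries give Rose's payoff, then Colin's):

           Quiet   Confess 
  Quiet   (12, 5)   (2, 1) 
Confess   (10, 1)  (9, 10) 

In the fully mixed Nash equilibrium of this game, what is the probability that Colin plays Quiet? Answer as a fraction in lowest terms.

7/9

Let q be the probability that Colin plays Quiet. In a completely mixed equilibrium, Rose must be indifferent between Quiet and Confess.
Rose's expected payoff from Quiet is 12q + 2(1−q); from Confess it is 10q + 9(1−q).
Setting these equal: 10q + 2 = q + 9, so q = 7/9.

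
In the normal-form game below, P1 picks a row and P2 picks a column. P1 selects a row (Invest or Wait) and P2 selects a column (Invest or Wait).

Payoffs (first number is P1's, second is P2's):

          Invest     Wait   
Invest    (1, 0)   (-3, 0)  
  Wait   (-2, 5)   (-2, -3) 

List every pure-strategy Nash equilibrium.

(Invest, Invest): P1 gets 1 ≥ -2 from Wait, and P2 gets 0 ≥ 0 from Wait — Nash equilibrium.
(Invest, Wait): P1 prefers Wait (-2 > -3) — not an equilibrium.
(Wait, Invest): P1 prefers Invest (1 > -2) — not an equilibrium.
(Wait, Wait): P2 prefers Invest (5 > -3) — not an equilibrium.

(Invest, Invest)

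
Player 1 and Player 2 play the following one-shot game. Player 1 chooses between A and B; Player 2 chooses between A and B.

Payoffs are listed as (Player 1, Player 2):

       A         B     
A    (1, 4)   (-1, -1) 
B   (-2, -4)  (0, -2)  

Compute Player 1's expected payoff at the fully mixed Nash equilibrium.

-1/2

First find y, the probability Player 2 plays A, from Player 1's indifference between A and B: y − (1−y) = −2y, giving y = 1/4.
Since Player 1 is indifferent in equilibrium, Player 1's expected payoff equals the payoff from either row against (1/4, 3/4). Using A: (1/4) − (3/4) = -1/2.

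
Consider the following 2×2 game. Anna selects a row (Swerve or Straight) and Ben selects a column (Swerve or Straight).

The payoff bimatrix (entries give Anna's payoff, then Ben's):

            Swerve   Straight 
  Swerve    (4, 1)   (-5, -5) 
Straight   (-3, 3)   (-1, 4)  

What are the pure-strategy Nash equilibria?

(Swerve, Swerve) and (Straight, Straight)

(Swerve, Swerve): Anna gets 4 ≥ -3 from Straight, and Ben gets 1 ≥ -5 from Straight — Nash equilibrium.
(Swerve, Straight): Anna prefers Straight (-1 > -5); Ben prefers Swerve (1 > -5) — not an equilibrium.
(Straight, Swerve): Anna prefers Swerve (4 > -3); Ben prefers Straight (4 > 3) — not an equilibrium.
(Straight, Straight): Anna gets -1 ≥ -5 from Swerve, and Ben gets 4 ≥ 3 from Swerve — Nash equilibrium.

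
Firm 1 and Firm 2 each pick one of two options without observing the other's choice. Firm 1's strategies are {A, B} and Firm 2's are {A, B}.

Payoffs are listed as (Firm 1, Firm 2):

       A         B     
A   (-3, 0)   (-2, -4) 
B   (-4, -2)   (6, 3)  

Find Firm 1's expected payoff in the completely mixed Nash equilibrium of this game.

First find y, the probability Firm 2 plays A, from Firm 1's indifference between A and B: −3y − 2(1−y) = −4y + 6(1−y), giving y = 8/9.
Since Firm 1 is indifferent in equilibrium, Firm 1's expected payoff equals the payoff from either row against (8/9, 1/9). Using A: −3(8/9) − 2(1/9) = -26/9.

-26/9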